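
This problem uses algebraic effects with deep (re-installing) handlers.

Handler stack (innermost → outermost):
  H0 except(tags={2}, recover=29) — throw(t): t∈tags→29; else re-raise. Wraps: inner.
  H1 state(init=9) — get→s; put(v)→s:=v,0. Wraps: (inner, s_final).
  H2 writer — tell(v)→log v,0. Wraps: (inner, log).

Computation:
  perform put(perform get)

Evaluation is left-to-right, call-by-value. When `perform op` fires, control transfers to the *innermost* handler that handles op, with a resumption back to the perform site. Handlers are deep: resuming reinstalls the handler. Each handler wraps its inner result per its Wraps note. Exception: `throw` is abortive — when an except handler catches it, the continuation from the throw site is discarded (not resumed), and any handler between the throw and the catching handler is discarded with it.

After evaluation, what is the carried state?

Answer: 9

Working:
get @ H1 ⇒ 9
put(9) @ H1 ⇒ s:=9
H0 returns 0
H1 returns (0, 9)
H2 returns ((0, 9), ())
= ((0, 9), ())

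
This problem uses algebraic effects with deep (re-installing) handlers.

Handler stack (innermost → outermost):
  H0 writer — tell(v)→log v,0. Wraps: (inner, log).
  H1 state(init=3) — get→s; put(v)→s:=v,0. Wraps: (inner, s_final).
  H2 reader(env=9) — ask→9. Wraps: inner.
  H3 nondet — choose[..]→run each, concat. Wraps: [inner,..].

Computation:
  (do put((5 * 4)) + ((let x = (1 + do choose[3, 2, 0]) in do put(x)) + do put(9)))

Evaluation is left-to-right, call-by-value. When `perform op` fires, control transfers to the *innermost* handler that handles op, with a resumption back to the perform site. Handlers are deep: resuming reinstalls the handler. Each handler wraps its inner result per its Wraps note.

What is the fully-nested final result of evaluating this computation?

Evaluation trace:
put(20) @ H1 ⇒ s:=20
choose[3, 2, 0] @ H3
  branch[0] choose=3:
    put(4) @ H1 ⇒ s:=4
    put(9) @ H1 ⇒ s:=9
    H0 returns (0, ())
    H1 returns ((0, ()), 9)
    H2 returns ((0, ()), 9)
    H3 returns [((0, ()), 9)]
  branch[1] choose=2:
    put(3) @ H1 ⇒ s:=3
    put(9) @ H1 ⇒ s:=9
    H0 returns (0, ())
    H1 returns ((0, ()), 9)
    H2 returns ((0, ()), 9)
    H3 returns [((0, ()), 9)]
  branch[2] choose=0:
    put(1) @ H1 ⇒ s:=1
    put(9) @ H1 ⇒ s:=9
    H0 returns (0, ())
    H1 returns ((0, ()), 9)
    H2 returns ((0, ()), 9)
    H3 returns [((0, ()), 9)]
= [((0, ()), 9), ((0, ()), 9), ((0, ()), 9)]

Answer: [((0, ()), 9), ((0, ()), 9), ((0, ()), 9)]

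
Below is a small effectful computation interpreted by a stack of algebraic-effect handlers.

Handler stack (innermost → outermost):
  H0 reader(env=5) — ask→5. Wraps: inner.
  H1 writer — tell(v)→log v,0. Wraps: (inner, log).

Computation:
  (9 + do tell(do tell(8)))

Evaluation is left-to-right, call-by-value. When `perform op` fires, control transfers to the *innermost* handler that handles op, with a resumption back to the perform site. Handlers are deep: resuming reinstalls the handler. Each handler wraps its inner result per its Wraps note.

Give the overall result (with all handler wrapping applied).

Evaluation trace:
tell(8) @ H1 ⇒ log+=8
tell(0) @ H1 ⇒ log+=0
H0 returns 9
H1 returns (9, (8, 0))
= (9, (8, 0))

Answer: (9, (8, 0))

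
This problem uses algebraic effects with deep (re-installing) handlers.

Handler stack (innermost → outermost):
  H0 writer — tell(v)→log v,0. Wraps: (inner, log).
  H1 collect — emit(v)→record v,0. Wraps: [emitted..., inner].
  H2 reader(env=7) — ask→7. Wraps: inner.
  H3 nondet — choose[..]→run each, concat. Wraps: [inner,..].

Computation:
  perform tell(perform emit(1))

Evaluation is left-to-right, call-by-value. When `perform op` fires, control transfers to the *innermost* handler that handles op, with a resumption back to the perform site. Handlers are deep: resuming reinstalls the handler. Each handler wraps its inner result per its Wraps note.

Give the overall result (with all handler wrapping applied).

Step-by-step:
emit(1) @ H1 ⇒ out+=1
tell(0) @ H0 ⇒ log+=0
H0 returns (0, (0))
H1 returns [1, (0, (0))]
H2 returns [1, (0, (0))]
H3 returns [[1, (0, (0))]]
= [[1, (0, (0))]]

Answer: [[1, (0, (0))]]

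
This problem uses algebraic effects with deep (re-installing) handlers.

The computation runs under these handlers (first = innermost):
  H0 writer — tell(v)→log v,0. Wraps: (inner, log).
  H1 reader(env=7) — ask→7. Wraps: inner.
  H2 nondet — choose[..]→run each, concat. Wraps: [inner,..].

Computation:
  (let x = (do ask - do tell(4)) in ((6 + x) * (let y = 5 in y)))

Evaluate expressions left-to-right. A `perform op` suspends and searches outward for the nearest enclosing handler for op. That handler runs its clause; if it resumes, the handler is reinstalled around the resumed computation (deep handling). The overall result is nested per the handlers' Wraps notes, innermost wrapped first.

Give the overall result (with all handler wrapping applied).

Answer: [(65, (4))]

Evaluation trace:
ask @ H1 ⇒ 7
tell(4) @ H0 ⇒ log+=4
H0 returns (65, (4))
H1 returns (65, (4))
H2 returns [(65, (4))]
= [(65, (4))]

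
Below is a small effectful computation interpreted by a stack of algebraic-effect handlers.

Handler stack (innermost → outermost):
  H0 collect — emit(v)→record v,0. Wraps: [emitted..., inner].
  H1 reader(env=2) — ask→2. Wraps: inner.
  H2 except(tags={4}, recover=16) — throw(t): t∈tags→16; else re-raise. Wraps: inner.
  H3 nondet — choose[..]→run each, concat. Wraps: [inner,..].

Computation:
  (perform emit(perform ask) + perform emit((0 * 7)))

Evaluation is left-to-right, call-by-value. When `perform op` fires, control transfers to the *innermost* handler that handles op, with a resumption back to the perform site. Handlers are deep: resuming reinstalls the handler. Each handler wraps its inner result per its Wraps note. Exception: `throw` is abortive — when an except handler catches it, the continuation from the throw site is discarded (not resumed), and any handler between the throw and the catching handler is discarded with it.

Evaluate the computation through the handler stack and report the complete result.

Evaluation trace:
ask @ H1 ⇒ 2
emit(2) @ H0 ⇒ out+=2
emit(0) @ H0 ⇒ out+=0
H0 returns [2, 0, 0]
H1 returns [2, 0, 0]
H2 returns [2, 0, 0]
H3 returns [[2, 0, 0]]
= [[2, 0, 0]]

Answer: [[2, 0, 0]]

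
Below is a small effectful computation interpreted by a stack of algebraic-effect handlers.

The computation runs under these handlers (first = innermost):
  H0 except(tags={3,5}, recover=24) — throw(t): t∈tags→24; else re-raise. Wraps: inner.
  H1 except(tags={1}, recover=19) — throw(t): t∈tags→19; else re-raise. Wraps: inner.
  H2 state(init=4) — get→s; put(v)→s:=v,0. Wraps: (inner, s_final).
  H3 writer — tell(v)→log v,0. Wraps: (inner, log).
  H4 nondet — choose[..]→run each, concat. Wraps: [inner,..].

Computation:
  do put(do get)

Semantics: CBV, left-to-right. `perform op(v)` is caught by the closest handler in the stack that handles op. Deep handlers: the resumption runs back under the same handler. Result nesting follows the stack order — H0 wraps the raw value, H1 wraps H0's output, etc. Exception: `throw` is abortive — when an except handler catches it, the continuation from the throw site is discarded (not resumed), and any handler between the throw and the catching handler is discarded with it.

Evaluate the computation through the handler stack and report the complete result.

Working:
get @ H2 ⇒ 4
put(4) @ H2 ⇒ s:=4
H0 returns 0
H1 returns 0
H2 returns (0, 4)
H3 returns ((0, 4), ())
H4 returns [((0, 4), ())]
= [((0, 4), ())]

Answer: [((0, 4), ())]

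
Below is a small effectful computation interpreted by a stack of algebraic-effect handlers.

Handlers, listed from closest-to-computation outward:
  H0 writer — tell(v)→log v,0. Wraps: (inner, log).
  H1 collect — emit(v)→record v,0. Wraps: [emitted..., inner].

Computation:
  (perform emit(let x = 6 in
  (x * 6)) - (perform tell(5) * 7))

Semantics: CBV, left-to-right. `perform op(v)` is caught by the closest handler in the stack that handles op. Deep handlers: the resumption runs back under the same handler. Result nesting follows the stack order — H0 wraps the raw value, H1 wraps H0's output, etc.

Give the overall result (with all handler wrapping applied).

Working:
emit(36) @ H1 ⇒ out+=36
tell(5) @ H0 ⇒ log+=5
H0 returns (0, (5))
H1 returns [36, (0, (5))]
= [36, (0, (5))]

Answer: [36, (0, (5))]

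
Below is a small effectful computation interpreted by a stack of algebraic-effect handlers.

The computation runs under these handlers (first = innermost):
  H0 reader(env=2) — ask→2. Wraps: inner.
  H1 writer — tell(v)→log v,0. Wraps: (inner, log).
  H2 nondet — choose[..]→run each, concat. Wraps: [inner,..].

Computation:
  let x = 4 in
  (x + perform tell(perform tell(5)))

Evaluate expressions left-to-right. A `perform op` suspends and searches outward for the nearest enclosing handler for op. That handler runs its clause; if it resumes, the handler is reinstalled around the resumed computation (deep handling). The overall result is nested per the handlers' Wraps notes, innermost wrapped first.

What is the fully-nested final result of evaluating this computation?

Answer: [(4, (5, 0))]

Step-by-step:
tell(5) @ H1 ⇒ log+=5
tell(0) @ H1 ⇒ log+=0
H0 returns 4
H1 returns (4, (5, 0))
H2 returns [(4, (5, 0))]
= [(4, (5, 0))]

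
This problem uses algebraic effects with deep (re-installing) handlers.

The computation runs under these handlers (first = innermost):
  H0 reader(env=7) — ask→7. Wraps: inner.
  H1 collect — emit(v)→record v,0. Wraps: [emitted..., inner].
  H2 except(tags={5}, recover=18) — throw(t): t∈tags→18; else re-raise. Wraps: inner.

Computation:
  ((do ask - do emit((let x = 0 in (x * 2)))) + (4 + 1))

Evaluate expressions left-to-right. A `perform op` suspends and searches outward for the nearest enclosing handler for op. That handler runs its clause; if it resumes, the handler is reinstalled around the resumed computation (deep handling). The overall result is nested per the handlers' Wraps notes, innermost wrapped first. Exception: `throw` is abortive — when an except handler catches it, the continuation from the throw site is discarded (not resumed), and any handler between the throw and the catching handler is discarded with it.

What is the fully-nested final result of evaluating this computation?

Working:
ask @ H0 ⇒ 7
emit(0) @ H1 ⇒ out+=0
H0 returns 12
H1 returns [0, 12]
H2 returns [0, 12]
= [0, 12]

Answer: [0, 12]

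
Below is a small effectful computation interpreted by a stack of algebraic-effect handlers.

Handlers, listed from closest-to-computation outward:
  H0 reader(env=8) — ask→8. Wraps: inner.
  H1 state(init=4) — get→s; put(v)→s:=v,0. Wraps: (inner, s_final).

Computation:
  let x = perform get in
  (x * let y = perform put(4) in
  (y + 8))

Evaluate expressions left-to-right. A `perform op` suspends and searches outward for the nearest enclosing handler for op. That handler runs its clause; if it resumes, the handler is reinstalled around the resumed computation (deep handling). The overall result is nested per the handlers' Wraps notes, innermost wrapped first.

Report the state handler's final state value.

Step-by-step:
get @ H1 ⇒ 4
put(4) @ H1 ⇒ s:=4
H0 returns 32
H1 returns (32, 4)
= (32, 4)

Answer: 4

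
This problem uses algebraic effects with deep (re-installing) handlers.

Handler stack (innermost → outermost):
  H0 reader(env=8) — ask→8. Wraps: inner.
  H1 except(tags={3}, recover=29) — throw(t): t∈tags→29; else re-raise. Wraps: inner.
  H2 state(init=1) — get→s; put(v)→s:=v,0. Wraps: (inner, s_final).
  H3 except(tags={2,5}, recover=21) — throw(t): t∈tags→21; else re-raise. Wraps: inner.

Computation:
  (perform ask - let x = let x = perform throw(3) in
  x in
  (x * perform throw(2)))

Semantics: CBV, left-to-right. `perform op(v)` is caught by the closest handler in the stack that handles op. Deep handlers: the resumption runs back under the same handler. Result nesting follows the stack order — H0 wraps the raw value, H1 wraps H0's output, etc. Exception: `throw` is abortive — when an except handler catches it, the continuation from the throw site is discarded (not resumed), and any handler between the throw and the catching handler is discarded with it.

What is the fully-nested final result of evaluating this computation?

Answer: (29, 1)

Evaluation trace:
ask @ H0 ⇒ 8
throw(3) @ H1 caught ⇒ 29
H2 returns (29, 1)
H3 returns (29, 1)
= (29, 1)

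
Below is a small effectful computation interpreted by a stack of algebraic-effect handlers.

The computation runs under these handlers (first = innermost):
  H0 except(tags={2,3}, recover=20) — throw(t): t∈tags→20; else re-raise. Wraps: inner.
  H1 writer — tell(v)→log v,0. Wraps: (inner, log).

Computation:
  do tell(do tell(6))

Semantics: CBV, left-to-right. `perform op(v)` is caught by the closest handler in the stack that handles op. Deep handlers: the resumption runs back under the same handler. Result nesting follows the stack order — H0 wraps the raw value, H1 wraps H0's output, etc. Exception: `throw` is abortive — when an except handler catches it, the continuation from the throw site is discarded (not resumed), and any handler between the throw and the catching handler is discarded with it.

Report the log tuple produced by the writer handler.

Answer: (6, 0)

Working:
tell(6) @ H1 ⇒ log+=6
tell(0) @ H1 ⇒ log+=0
H0 returns 0
H1 returns (0, (6, 0))
= (0, (6, 0))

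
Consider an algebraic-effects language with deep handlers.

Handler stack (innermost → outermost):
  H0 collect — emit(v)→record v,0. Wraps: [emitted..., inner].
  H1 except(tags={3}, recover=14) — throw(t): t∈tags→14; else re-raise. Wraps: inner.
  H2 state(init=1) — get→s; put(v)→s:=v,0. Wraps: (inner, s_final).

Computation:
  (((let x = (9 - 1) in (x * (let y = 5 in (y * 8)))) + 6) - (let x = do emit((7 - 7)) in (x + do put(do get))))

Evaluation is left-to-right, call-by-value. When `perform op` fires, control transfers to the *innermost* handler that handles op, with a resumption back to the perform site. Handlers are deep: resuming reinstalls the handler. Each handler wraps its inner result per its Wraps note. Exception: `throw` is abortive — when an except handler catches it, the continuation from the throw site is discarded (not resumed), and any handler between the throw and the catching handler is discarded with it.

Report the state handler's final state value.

Evaluation trace:
emit(0) @ H0 ⇒ out+=0
get @ H2 ⇒ 1
put(1) @ H2 ⇒ s:=1
H0 returns [0, 326]
H1 returns [0, 326]
H2 returns ([0, 326], 1)
= ([0, 326], 1)

Answer: 1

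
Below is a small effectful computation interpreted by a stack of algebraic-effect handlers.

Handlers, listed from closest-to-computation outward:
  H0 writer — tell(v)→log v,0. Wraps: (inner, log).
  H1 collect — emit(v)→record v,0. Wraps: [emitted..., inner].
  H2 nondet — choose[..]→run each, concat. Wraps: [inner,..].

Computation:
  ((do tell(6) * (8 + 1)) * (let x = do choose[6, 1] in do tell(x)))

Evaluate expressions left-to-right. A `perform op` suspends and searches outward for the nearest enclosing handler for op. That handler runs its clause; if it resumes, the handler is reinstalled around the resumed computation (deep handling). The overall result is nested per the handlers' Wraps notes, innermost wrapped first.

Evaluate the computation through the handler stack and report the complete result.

Answer: [[(0, (6, 6))], [(0, (6, 1))]]

Working:
tell(6) @ H0 ⇒ log+=6
choose[6, 1] @ H2
  branch[0] choose=6:
    tell(6) @ H0 ⇒ log+=6
    H0 returns (0, (6, 6))
    H1 returns [(0, (6, 6))]
    H2 returns [[(0, (6, 6))]]
  branch[1] choose=1:
    tell(1) @ H0 ⇒ log+=1
    H0 returns (0, (6, 1))
    H1 returns [(0, (6, 1))]
    H2 returns [[(0, (6, 1))]]
= [[(0, (6, 6))], [(0, (6, 1))]]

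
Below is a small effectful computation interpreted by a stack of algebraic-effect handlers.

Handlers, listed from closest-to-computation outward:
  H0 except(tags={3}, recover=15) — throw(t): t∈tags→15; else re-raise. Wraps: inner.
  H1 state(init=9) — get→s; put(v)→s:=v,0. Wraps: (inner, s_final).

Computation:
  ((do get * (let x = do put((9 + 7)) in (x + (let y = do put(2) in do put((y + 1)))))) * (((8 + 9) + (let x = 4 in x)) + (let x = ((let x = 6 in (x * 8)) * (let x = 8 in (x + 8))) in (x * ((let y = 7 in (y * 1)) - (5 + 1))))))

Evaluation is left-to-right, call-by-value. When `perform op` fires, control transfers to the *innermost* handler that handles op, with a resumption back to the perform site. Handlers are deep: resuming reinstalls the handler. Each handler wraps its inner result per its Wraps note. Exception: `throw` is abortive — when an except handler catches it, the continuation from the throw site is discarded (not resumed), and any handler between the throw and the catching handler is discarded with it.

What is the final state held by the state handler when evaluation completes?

Evaluation trace:
get @ H1 ⇒ 9
put(16) @ H1 ⇒ s:=16
put(2) @ H1 ⇒ s:=2
put(1) @ H1 ⇒ s:=1
H0 returns 0
H1 returns (0, 1)
= (0, 1)

Answer: 1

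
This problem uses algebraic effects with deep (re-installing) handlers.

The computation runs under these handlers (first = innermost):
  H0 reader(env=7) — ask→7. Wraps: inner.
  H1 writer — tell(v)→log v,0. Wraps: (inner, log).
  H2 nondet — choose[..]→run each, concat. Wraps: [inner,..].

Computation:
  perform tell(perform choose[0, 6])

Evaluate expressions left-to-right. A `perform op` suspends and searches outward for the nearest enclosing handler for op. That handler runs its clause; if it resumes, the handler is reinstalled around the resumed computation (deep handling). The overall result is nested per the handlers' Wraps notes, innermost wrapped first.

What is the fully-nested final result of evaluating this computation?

Step-by-step:
choose[0, 6] @ H2
  branch[0] choose=0:
    tell(0) @ H1 ⇒ log+=0
    H0 returns 0
    H1 returns (0, (0))
    H2 returns [(0, (0))]
  branch[1] choose=6:
    tell(6) @ H1 ⇒ log+=6
    H0 returns 0
    H1 returns (0, (6))
    H2 returns [(0, (6))]
= [(0, (0)), (0, (6))]

Answer: [(0, (0)), (0, (6))]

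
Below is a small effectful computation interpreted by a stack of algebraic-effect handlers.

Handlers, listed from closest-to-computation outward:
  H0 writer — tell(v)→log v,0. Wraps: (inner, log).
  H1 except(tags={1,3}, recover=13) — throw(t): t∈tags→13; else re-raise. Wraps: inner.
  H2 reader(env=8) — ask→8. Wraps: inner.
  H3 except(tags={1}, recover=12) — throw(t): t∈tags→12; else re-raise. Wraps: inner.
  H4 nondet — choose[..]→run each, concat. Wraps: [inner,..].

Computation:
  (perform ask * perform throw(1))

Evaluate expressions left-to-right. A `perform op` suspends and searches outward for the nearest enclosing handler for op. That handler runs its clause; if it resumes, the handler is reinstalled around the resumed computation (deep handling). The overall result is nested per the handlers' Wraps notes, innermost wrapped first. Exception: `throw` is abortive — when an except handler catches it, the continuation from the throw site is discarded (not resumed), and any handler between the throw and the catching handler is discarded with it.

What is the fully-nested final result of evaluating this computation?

Working:
ask @ H2 ⇒ 8
throw(1) @ H1 caught ⇒ 13
H2 returns 13
H3 returns 13
H4 returns [13]
= [13]

Answer: [13]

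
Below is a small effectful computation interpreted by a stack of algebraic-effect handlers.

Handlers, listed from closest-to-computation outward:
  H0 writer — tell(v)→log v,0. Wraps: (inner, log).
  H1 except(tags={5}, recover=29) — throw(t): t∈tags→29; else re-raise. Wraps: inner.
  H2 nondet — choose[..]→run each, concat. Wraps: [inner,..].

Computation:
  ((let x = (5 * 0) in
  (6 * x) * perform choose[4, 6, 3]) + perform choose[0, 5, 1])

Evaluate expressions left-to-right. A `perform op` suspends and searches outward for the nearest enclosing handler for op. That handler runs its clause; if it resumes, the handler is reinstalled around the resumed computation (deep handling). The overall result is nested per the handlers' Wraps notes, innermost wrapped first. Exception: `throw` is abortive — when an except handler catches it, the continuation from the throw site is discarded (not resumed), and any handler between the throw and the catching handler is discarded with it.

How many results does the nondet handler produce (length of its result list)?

Answer: 9

Step-by-step:
choose[4, 6, 3] @ H2
  branch[0] choose=4:
    choose[0, 5, 1] @ H2
      branch[0] choose=0:
        H0 returns (0, ())
        H1 returns (0, ())
        H2 returns [(0, ())]
      branch[1] choose=5:
        H0 returns (5, ())
        H1 returns (5, ())
        H2 returns [(5, ())]
      branch[2] choose=1:
        H0 returns (1, ())
        H1 returns (1, ())
        H2 returns [(1, ())]
  branch[1] choose=6:
    choose[0, 5, 1] @ H2
      branch[0] choose=0:
        H0 returns (0, ())
        H1 returns (0, ())
        H2 returns [(0, ())]
      branch[1] choose=5:
        H0 returns (5, ())
        H1 returns (5, ())
        H2 returns [(5, ())]
      branch[2] choose=1:
        H0 returns (1, ())
        H1 returns (1, ())
        H2 returns [(1, ())]
  branch[2] choose=3:
    choose[0, 5, 1] @ H2
      branch[0] choose=0:
        H0 returns (0, ())
        H1 returns (0, ())
        H2 returns [(0, ())]
      branch[1] choose=5:
        H0 returns (5, ())
        H1 returns (5, ())
        H2 returns [(5, ())]
      branch[2] choose=1:
        H0 returns (1, ())
        H1 returns (1, ())
        H2 returns [(1, ())]
= [(0, ()), (5, ()), (1, ()), (0, ()), (5, ()), (1, ()), (0, ()), (5, ()), (1, ())]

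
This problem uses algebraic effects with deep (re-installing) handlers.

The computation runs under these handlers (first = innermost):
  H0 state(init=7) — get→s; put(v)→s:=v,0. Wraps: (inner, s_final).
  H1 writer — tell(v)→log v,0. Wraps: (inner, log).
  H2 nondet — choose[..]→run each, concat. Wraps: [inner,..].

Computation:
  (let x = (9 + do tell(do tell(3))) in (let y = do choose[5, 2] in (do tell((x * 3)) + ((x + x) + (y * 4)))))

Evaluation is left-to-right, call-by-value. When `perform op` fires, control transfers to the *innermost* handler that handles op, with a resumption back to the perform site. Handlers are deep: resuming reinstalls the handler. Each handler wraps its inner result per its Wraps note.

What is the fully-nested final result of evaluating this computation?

Answer: [((38, 7), (3, 0, 27)), ((26, 7), (3, 0, 27))]

Evaluation trace:
tell(3) @ H1 ⇒ log+=3
tell(0) @ H1 ⇒ log+=0
choose[5, 2] @ H2
  branch[0] choose=5:
    tell(27) @ H1 ⇒ log+=27
    H0 returns (38, 7)
    H1 returns ((38, 7), (3, 0, 27))
    H2 returns [((38, 7), (3, 0, 27))]
  branch[1] choose=2:
    tell(27) @ H1 ⇒ log+=27
    H0 returns (26, 7)
    H1 returns ((26, 7), (3, 0, 27))
    H2 returns [((26, 7), (3, 0, 27))]
= [((38, 7), (3, 0, 27)), ((26, 7), (3, 0, 27))]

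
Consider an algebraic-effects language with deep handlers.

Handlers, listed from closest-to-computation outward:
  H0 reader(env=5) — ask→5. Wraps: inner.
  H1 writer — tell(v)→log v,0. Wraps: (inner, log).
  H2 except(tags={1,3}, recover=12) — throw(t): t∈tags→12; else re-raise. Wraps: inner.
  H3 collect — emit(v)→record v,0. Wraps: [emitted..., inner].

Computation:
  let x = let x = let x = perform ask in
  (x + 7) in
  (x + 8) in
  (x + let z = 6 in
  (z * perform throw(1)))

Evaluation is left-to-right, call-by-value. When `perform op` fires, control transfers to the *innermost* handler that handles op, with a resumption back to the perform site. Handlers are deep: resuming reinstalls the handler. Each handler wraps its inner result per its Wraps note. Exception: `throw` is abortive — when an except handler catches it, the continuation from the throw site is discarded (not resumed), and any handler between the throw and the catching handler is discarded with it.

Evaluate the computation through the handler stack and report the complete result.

Step-by-step:
ask @ H0 ⇒ 5
throw(1) @ H2 caught ⇒ 12
H3 returns [12]
= [12]

Answer: [12]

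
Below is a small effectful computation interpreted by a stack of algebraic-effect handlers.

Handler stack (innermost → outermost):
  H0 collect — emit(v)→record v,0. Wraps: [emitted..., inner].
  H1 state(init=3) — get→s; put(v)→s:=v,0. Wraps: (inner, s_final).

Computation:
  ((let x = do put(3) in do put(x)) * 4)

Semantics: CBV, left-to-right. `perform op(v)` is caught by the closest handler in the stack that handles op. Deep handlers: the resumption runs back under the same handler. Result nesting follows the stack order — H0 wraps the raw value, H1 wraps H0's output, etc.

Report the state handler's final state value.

Step-by-step:
put(3) @ H1 ⇒ s:=3
put(0) @ H1 ⇒ s:=0
H0 returns [0]
H1 returns ([0], 0)
= ([0], 0)

Answer: 0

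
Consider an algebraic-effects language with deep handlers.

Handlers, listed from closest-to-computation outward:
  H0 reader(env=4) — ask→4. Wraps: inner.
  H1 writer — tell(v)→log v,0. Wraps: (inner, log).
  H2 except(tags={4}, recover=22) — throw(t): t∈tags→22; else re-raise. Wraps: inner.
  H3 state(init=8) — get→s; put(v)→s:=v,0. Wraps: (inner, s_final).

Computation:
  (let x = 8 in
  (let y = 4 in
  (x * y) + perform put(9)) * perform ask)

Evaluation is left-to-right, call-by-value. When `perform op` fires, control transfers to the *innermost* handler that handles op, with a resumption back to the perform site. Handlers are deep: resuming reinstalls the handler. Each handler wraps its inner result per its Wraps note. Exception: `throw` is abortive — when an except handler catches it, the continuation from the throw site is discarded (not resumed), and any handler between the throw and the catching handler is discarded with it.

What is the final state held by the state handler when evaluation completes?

Answer: 9

Step-by-step:
put(9) @ H3 ⇒ s:=9
ask @ H0 ⇒ 4
H0 returns 128
H1 returns (128, ())
H2 returns (128, ())
H3 returns ((128, ()), 9)
= ((128, ()), 9)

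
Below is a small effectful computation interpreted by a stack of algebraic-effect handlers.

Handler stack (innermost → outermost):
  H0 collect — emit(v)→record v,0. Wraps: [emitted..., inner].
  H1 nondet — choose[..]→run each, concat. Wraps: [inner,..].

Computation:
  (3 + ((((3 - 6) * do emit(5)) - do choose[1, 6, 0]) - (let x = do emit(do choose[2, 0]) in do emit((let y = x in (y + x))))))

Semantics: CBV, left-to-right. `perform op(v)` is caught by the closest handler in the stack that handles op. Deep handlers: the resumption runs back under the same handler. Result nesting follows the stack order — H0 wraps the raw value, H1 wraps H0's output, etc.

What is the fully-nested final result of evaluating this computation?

Answer: [[5, 2, 0, 2], [5, 0, 0, 2], [5, 2, 0, -3], [5, 0, 0, -3], [5, 2, 0, 3], [5, 0, 0, 3]]

Working:
emit(5) @ H0 ⇒ out+=5
choose[1, 6, 0] @ H1
  branch[0] choose=1:
    choose[2, 0] @ H1
      branch[0] choose=2:
        emit(2) @ H0 ⇒ out+=2
        emit(0) @ H0 ⇒ out+=0
        H0 returns [5, 2, 0, 2]
        H1 returns [[5, 2, 0, 2]]
      branch[1] choose=0:
        emit(0) @ H0 ⇒ out+=0
        emit(0) @ H0 ⇒ out+=0
        H0 returns [5, 0, 0, 2]
        H1 returns [[5, 0, 0, 2]]
  branch[1] choose=6:
    choose[2, 0] @ H1
      branch[0] choose=2:
        emit(2) @ H0 ⇒ out+=2
        emit(0) @ H0 ⇒ out+=0
        H0 returns [5, 2, 0, -3]
        H1 returns [[5, 2, 0, -3]]
      branch[1] choose=0:
        emit(0) @ H0 ⇒ out+=0
        emit(0) @ H0 ⇒ out+=0
        H0 returns [5, 0, 0, -3]
        H1 returns [[5, 0, 0, -3]]
  branch[2] choose=0:
    choose[2, 0] @ H1
      branch[0] choose=2:
        emit(2) @ H0 ⇒ out+=2
        emit(0) @ H0 ⇒ out+=0
        H0 returns [5, 2, 0, 3]
        H1 returns [[5, 2, 0, 3]]
      branch[1] choose=0:
        emit(0) @ H0 ⇒ out+=0
        emit(0) @ H0 ⇒ out+=0
        H0 returns [5, 0, 0, 3]
        H1 returns [[5, 0, 0, 3]]
= [[5, 2, 0, 2], [5, 0, 0, 2], [5, 2, 0, -3], [5, 0, 0, -3], [5, 2, 0, 3], [5, 0, 0, 3]]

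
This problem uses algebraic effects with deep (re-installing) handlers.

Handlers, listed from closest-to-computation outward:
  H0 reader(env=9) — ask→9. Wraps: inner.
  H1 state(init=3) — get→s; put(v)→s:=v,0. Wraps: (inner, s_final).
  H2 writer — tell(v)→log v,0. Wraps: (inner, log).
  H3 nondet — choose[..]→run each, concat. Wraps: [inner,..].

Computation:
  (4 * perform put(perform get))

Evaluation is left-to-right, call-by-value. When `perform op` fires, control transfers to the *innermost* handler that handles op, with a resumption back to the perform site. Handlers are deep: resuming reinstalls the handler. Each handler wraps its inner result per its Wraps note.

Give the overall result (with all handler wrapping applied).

Answer: [((0, 3), ())]

Step-by-step:
get @ H1 ⇒ 3
put(3) @ H1 ⇒ s:=3
H0 returns 0
H1 returns (0, 3)
H2 returns ((0, 3), ())
H3 returns [((0, 3), ())]
= [((0, 3), ())]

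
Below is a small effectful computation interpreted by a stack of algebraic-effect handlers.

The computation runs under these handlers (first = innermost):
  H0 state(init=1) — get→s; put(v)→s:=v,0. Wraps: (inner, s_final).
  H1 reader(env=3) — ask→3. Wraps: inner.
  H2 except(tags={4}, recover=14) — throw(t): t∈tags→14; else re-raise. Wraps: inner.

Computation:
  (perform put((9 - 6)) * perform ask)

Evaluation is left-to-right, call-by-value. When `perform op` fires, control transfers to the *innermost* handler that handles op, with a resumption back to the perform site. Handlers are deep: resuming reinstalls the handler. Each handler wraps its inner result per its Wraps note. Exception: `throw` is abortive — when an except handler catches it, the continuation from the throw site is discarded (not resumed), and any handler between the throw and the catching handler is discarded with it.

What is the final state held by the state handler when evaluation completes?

Answer: 3

Working:
put(3) @ H0 ⇒ s:=3
ask @ H1 ⇒ 3
H0 returns (0, 3)
H1 returns (0, 3)
H2 returns (0, 3)
= (0, 3)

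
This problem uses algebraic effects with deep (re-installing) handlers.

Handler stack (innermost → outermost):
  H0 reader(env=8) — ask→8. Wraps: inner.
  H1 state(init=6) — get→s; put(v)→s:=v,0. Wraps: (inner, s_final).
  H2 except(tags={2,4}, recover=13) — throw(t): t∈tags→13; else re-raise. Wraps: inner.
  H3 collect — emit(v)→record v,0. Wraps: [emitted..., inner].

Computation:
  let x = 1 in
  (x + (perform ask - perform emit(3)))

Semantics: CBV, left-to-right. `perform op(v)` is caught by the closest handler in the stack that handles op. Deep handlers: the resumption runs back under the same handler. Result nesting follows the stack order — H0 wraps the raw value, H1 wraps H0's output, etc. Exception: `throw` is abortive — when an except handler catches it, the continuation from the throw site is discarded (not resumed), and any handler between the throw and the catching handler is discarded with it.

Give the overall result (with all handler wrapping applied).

Working:
ask @ H0 ⇒ 8
emit(3) @ H3 ⇒ out+=3
H0 returns 9
H1 returns (9, 6)
H2 returns (9, 6)
H3 returns [3, (9, 6)]
= [3, (9, 6)]

Answer: [3, (9, 6)]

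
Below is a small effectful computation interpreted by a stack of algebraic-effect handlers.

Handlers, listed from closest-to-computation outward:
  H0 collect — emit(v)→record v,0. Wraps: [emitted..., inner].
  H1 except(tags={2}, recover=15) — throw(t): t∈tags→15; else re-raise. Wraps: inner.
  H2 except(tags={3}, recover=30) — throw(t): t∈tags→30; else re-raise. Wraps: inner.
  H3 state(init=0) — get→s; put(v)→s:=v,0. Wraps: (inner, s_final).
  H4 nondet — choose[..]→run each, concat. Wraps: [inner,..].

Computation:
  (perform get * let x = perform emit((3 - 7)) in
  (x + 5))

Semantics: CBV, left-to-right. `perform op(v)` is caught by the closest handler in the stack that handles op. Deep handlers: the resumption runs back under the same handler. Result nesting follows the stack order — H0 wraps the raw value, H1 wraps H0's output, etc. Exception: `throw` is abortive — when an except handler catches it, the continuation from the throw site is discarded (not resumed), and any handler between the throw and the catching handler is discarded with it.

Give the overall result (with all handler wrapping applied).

Working:
get @ H3 ⇒ 0
emit(-4) @ H0 ⇒ out+=-4
H0 returns [-4, 0]
H1 returns [-4, 0]
H2 returns [-4, 0]
H3 returns ([-4, 0], 0)
H4 returns [([-4, 0], 0)]
= [([-4, 0], 0)]

Answer: [([-4, 0], 0)]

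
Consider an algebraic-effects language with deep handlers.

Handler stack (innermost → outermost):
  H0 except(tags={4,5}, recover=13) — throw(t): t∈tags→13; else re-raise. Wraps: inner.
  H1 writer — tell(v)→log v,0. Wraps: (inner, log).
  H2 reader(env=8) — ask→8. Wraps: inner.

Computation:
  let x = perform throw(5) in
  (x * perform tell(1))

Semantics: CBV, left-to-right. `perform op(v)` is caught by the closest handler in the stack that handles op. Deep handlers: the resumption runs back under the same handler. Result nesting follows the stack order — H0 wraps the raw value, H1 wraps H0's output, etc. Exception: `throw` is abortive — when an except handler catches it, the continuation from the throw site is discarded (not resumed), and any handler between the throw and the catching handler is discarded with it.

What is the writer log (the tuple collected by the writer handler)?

Working:
throw(5) @ H0 caught ⇒ 13
H1 returns (13, ())
H2 returns (13, ())
= (13, ())

Answer: ()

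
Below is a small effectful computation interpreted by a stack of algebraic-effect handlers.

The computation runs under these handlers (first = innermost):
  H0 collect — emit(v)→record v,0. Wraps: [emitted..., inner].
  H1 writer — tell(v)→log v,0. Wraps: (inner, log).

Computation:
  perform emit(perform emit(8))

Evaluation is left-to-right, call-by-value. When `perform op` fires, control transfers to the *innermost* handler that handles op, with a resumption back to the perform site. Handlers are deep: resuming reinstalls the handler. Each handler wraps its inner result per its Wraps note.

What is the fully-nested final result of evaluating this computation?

Working:
emit(8) @ H0 ⇒ out+=8
emit(0) @ H0 ⇒ out+=0
H0 returns [8, 0, 0]
H1 returns ([8, 0, 0], ())
= ([8, 0, 0], ())

Answer: ([8, 0, 0], ())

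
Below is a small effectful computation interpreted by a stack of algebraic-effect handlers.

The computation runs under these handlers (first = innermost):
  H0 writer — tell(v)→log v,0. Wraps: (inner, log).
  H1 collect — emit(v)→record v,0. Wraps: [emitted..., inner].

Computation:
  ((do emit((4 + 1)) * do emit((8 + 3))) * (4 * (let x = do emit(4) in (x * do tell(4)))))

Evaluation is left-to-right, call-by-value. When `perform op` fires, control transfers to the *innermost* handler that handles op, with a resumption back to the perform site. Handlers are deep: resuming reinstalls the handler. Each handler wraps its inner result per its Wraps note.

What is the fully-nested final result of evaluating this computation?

Working:
emit(5) @ H1 ⇒ out+=5
emit(11) @ H1 ⇒ out+=11
emit(4) @ H1 ⇒ out+=4
tell(4) @ H0 ⇒ log+=4
H0 returns (0, (4))
H1 returns [5, 11, 4, (0, (4))]
= [5, 11, 4, (0, (4))]

Answer: [5, 11, 4, (0, (4))]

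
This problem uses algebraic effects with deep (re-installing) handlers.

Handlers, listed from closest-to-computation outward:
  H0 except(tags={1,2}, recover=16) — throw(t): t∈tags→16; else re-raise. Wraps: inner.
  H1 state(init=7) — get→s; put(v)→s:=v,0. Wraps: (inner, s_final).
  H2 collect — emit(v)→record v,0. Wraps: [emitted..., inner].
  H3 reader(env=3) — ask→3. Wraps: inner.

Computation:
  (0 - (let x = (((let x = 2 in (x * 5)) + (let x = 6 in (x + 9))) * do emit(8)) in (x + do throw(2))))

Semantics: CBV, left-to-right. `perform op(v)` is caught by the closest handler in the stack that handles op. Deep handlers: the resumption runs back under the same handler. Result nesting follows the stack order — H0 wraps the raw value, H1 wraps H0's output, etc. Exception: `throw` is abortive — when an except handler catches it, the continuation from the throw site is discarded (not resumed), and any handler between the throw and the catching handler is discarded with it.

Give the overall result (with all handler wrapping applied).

Answer: [8, (16, 7)]

Evaluation trace:
emit(8) @ H2 ⇒ out+=8
throw(2) @ H0 caught ⇒ 16
H1 returns (16, 7)
H2 returns [8, (16, 7)]
H3 returns [8, (16, 7)]
= [8, (16, 7)]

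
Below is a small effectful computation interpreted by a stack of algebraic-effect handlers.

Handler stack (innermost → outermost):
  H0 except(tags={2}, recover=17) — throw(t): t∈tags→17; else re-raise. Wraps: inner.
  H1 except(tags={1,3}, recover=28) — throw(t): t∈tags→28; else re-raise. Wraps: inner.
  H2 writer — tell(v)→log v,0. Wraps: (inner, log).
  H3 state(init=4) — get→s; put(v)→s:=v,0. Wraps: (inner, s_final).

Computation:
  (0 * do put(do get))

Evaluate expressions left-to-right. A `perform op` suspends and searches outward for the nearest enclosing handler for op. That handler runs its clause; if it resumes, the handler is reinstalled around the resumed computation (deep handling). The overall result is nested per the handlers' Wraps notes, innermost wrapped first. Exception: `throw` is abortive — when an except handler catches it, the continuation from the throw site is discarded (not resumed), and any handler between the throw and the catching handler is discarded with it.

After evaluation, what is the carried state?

Answer: 4

Step-by-step:
get @ H3 ⇒ 4
put(4) @ H3 ⇒ s:=4
H0 returns 0
H1 returns 0
H2 returns (0, ())
H3 returns ((0, ()), 4)
= ((0, ()), 4)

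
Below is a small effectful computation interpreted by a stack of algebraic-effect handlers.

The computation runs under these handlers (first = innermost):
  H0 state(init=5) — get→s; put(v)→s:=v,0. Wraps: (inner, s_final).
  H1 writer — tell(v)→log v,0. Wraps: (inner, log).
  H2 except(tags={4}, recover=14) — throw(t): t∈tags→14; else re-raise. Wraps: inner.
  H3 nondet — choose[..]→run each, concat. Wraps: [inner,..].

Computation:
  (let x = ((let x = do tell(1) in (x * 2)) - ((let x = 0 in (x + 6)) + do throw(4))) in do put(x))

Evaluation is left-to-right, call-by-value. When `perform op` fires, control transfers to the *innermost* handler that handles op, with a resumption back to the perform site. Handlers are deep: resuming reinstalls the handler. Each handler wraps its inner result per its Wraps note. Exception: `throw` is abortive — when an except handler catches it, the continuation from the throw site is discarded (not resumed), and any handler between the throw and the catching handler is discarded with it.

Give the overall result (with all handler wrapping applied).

Answer: [14]

Evaluation trace:
tell(1) @ H1 ⇒ log+=1
throw(4) @ H2 caught ⇒ 14
H3 returns [14]
= [14]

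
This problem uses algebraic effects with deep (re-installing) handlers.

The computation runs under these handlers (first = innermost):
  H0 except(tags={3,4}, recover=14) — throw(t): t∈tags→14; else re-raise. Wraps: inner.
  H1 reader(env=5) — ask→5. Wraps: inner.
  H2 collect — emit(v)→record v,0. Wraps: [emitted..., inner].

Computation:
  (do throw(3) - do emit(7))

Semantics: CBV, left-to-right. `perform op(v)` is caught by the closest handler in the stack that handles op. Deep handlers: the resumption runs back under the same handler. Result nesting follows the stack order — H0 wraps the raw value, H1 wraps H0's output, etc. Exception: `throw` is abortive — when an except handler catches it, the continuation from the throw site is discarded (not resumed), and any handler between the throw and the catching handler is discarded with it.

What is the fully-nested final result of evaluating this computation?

Answer: [14]

Step-by-step:
throw(3) @ H0 caught ⇒ 14
H1 returns 14
H2 returns [14]
= [14]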